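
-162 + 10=-152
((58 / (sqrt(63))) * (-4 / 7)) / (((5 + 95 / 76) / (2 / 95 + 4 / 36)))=-104864 * sqrt(7) / 3142125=-0.09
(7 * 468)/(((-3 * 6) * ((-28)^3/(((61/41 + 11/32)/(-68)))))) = -31239/139890688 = -0.00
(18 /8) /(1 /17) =153 /4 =38.25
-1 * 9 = -9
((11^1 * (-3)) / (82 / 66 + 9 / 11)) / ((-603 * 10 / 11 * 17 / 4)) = 1331 / 193630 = 0.01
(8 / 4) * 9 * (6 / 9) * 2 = 24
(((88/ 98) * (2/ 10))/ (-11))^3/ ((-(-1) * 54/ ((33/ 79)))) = -352/ 10456054875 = -0.00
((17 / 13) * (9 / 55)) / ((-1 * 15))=-51 / 3575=-0.01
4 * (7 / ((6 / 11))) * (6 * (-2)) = -616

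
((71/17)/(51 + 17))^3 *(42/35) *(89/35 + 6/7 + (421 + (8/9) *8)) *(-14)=-24324705293/14482541400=-1.68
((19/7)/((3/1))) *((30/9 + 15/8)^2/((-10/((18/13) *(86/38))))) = -134375/17472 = -7.69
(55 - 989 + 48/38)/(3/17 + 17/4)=-1205096/5719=-210.72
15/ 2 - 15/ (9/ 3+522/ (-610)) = 0.50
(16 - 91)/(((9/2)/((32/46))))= -800/69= -11.59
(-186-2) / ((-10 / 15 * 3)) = 94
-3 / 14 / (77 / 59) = -177 / 1078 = -0.16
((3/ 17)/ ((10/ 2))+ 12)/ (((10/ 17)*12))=341/ 200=1.70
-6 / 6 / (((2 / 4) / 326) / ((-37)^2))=-892588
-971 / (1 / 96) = -93216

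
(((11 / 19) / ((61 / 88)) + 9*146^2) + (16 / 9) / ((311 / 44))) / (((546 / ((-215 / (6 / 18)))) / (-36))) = 20585533122920 / 2523143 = 8158686.66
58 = 58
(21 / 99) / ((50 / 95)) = 133 / 330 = 0.40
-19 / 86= -0.22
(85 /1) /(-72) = -85 /72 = -1.18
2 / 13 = 0.15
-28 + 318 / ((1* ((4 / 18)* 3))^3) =4181 / 4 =1045.25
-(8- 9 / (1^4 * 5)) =-31 / 5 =-6.20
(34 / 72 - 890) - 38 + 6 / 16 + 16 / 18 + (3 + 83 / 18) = -66143 / 72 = -918.65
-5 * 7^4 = -12005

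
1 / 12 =0.08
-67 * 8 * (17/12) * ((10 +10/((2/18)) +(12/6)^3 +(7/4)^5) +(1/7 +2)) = -1033247267/10752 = -96098.15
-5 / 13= -0.38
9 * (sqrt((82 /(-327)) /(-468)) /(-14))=-sqrt(348582) /39676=-0.01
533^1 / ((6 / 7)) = 3731 / 6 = 621.83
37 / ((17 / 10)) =370 / 17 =21.76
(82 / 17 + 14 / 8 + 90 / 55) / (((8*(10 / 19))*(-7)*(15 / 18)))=-350037 / 1047200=-0.33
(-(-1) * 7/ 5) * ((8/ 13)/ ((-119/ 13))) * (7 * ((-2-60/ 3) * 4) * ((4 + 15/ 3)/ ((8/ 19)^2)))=250173/ 85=2943.21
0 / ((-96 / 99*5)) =0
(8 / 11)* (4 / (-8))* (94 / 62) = -188 / 341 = -0.55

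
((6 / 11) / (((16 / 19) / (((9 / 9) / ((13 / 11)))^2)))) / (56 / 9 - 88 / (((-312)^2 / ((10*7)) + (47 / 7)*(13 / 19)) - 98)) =147513663 / 1957609472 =0.08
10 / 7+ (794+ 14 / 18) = 50161 / 63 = 796.21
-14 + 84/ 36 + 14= 7/ 3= 2.33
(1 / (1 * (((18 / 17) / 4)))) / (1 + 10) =34 / 99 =0.34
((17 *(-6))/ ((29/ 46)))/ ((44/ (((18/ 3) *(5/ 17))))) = -2070/ 319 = -6.49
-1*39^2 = -1521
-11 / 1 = -11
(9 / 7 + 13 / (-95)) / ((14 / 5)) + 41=38553 / 931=41.41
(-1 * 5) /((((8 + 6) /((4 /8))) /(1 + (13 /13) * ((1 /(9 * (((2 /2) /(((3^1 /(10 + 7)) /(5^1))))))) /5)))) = -319 /1785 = -0.18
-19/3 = -6.33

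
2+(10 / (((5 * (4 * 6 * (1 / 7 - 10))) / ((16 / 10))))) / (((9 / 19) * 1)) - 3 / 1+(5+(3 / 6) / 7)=527231 / 130410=4.04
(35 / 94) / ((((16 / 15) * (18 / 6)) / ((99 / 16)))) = 17325 / 24064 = 0.72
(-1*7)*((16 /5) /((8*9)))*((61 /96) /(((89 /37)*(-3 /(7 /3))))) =110593 /1730160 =0.06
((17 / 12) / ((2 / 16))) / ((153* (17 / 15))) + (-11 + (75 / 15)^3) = 17452 / 153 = 114.07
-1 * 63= -63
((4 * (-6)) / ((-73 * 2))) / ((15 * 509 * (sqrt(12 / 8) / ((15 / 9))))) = 4 * sqrt(6) / 334413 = 0.00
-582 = -582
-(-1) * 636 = 636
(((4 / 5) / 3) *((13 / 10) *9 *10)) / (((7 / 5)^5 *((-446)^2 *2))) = 24375 / 1671590606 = 0.00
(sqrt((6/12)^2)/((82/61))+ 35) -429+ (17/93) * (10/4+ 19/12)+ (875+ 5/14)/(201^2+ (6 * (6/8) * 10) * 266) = -366106721513/931889574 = -392.86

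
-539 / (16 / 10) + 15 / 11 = -29525 / 88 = -335.51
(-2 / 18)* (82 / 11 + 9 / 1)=-1.83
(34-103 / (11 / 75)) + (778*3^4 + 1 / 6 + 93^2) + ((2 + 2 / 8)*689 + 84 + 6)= 9588367 / 132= 72639.14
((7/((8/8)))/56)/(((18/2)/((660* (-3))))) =-27.50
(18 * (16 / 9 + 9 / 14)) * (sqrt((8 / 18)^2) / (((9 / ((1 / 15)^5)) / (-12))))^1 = -976 / 28704375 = -0.00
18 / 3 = 6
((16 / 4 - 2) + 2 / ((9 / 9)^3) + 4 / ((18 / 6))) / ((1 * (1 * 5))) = 16 / 15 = 1.07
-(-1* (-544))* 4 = -2176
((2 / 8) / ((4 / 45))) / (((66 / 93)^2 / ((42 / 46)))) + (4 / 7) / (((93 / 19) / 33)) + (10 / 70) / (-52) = 4496217893 / 502453952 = 8.95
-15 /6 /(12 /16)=-10 /3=-3.33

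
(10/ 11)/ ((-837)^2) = 0.00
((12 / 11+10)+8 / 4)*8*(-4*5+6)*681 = -10983168 / 11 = -998469.82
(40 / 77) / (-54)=-0.01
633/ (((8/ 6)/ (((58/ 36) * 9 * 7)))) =385497/ 8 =48187.12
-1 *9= -9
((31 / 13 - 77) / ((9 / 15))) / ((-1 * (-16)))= -2425 / 312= -7.77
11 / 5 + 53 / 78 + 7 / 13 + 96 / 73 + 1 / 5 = 140443 / 28470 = 4.93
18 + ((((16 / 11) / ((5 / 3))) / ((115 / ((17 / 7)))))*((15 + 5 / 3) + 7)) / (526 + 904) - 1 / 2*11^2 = -2690793813 / 63313250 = -42.50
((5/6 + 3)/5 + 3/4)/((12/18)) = 91/40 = 2.28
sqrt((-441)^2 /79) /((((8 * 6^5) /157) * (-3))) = -7693 * sqrt(79) /1638144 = -0.04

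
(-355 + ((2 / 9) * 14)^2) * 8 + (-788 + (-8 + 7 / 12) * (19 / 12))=-4616755 / 1296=-3562.31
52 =52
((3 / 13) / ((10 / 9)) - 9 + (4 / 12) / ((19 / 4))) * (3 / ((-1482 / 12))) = 64631 / 305045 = 0.21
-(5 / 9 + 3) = -32 / 9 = -3.56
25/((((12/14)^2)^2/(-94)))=-2821175/648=-4353.67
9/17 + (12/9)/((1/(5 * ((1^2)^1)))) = 367/51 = 7.20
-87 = -87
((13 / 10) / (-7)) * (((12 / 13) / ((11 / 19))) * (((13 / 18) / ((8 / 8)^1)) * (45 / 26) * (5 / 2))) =-285 / 308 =-0.93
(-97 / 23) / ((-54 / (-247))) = -19.29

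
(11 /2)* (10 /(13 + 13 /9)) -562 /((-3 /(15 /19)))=74941 /494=151.70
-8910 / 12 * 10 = -7425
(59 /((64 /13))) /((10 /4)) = 767 /160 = 4.79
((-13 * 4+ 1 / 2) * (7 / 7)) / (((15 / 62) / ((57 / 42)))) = -60667 / 210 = -288.89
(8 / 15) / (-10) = -4 / 75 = -0.05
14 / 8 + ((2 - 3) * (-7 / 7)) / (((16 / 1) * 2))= 57 / 32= 1.78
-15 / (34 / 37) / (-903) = 185 / 10234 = 0.02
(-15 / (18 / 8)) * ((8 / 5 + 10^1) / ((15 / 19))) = -4408 / 45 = -97.96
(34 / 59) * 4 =136 / 59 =2.31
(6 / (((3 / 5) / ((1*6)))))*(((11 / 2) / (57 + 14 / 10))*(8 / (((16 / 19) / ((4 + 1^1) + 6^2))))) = 642675 / 292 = 2200.94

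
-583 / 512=-1.14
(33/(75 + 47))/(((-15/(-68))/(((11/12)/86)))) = 2057/157380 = 0.01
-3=-3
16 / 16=1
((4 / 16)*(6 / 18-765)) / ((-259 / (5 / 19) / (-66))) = -1705 / 133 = -12.82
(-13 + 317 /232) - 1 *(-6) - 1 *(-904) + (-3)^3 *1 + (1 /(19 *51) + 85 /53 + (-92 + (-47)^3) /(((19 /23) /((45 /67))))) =-66748557701725 /798293208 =-83614.09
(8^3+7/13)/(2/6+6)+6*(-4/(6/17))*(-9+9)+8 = 21965/247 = 88.93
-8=-8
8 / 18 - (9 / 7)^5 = -464213 / 151263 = -3.07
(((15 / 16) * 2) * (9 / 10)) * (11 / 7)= 297 / 112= 2.65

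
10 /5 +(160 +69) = 231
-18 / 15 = -6 / 5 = -1.20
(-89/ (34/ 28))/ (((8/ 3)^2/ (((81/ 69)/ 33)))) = -50463/ 137632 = -0.37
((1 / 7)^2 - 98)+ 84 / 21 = -4605 / 49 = -93.98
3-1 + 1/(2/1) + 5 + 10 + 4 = 43/2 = 21.50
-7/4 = -1.75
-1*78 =-78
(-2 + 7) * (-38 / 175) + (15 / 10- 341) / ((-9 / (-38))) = -451877 / 315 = -1434.53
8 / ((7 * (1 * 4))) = 2 / 7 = 0.29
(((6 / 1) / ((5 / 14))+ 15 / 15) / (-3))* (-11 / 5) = 979 / 75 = 13.05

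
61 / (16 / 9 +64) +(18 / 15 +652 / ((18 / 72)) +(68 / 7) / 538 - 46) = 14291726051 / 5573680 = 2564.15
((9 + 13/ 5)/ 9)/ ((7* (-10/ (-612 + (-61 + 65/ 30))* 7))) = 667/ 378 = 1.76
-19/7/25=-19/175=-0.11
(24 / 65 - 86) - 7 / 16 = -89511 / 1040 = -86.07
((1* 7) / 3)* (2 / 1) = 14 / 3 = 4.67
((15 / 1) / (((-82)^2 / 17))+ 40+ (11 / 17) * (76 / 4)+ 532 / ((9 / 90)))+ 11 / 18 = 5527533473 / 1028772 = 5372.94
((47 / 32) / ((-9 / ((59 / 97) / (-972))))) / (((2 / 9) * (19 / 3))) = 2773 / 38216448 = 0.00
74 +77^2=6003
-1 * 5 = -5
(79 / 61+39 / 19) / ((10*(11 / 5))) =1940 / 12749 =0.15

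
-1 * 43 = -43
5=5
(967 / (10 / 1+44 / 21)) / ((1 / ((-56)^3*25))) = -44577926400 / 127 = -351007294.49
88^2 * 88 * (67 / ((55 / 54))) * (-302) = -67690985472 / 5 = -13538197094.40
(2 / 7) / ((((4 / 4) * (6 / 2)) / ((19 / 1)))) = 38 / 21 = 1.81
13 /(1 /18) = 234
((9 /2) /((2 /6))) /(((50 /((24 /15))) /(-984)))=-53136 /125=-425.09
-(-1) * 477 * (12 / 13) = 440.31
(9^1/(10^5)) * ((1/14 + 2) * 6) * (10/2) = 783/140000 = 0.01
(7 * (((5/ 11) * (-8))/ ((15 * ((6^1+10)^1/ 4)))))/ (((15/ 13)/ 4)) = -728/ 495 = -1.47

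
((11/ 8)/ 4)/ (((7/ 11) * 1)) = 121/ 224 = 0.54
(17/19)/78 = 17/1482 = 0.01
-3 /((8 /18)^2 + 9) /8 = -243 /5960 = -0.04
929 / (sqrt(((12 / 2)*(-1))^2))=929 / 6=154.83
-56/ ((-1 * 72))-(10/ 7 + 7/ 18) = -131/ 126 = -1.04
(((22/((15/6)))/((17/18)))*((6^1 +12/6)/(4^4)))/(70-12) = 99/19720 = 0.01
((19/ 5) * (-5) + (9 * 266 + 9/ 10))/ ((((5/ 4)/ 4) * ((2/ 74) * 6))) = 3516332/ 75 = 46884.43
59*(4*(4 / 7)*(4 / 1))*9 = 33984 / 7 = 4854.86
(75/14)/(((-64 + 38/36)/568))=-383400/7931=-48.34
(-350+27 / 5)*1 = -344.60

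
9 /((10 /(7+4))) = 99 /10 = 9.90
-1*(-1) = 1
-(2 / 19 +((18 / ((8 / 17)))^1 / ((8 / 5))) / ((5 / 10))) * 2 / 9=-14567 / 1368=-10.65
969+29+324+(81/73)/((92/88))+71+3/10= 23411327/16790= 1394.36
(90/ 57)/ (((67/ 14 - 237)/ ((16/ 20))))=-336/ 61769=-0.01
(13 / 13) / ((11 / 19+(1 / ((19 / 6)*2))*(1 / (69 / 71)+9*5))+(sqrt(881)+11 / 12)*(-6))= -0.01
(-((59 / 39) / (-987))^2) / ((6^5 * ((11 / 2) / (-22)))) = 3481 / 2880446279256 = 0.00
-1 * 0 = 0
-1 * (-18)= 18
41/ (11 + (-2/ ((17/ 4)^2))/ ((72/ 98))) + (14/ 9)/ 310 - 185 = -7133656697/ 39365505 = -181.22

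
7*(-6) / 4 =-21 / 2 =-10.50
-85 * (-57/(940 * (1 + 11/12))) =2907/1081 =2.69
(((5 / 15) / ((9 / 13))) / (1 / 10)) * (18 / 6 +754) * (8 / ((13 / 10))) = 605600 / 27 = 22429.63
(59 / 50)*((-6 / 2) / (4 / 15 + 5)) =-531 / 790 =-0.67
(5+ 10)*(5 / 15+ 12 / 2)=95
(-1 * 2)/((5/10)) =-4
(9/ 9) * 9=9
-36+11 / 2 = -61 / 2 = -30.50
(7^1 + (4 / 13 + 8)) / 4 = 199 / 52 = 3.83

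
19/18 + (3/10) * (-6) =-67/90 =-0.74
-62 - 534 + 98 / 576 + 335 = -260.83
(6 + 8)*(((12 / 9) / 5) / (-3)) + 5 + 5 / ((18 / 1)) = 121 / 30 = 4.03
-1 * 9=-9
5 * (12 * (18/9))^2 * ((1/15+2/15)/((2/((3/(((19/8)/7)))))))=48384/19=2546.53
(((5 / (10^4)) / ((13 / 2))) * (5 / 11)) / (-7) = -1 / 200200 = -0.00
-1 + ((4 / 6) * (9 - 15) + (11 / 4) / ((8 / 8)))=-2.25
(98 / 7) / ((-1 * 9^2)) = -14 / 81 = -0.17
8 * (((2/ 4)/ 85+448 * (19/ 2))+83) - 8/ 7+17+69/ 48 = 330623333/ 9520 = 34729.34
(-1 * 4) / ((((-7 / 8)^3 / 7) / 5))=10240 / 49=208.98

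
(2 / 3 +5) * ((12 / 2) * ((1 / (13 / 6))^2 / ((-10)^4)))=153 / 211250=0.00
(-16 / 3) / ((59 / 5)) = -80 / 177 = -0.45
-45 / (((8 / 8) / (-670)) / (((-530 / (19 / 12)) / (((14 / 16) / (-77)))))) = 16874352000 / 19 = 888123789.47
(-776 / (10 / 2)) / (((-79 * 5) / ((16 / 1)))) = 12416 / 1975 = 6.29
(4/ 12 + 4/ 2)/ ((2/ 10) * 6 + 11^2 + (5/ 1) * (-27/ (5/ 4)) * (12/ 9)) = -35/ 327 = -0.11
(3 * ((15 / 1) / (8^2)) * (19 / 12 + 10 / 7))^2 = 4.48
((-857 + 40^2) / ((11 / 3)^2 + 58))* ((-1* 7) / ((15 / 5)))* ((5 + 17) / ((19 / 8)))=-2746128 / 12217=-224.78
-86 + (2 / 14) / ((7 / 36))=-4178 / 49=-85.27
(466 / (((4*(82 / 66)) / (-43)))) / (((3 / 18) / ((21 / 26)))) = -20829501 / 1066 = -19539.87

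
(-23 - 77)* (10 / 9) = -1000 / 9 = -111.11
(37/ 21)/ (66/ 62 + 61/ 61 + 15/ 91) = 14911/ 18867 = 0.79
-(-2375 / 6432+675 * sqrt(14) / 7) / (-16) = -2375 / 102912+675 * sqrt(14) / 112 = 22.53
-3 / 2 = -1.50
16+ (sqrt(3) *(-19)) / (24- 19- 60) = 19 *sqrt(3) / 55+ 16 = 16.60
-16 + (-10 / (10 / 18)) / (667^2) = -16.00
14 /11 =1.27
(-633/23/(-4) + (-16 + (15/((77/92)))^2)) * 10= 851151845/272734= 3120.81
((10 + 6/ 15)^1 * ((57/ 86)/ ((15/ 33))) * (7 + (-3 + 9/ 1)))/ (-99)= -6422/ 3225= -1.99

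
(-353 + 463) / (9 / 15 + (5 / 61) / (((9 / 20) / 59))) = 301950 / 31147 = 9.69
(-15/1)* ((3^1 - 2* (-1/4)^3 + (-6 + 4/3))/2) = 785/64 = 12.27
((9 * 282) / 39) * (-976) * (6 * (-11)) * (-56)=-3051772416 / 13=-234751724.31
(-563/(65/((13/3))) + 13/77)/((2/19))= -354.96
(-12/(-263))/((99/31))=0.01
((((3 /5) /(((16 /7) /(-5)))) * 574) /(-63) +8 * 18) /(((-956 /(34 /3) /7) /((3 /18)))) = -2.16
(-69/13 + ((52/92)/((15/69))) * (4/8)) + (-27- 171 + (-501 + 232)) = -61231/130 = -471.01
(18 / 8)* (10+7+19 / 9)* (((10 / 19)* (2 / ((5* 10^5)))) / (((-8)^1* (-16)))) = 43 / 60800000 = 0.00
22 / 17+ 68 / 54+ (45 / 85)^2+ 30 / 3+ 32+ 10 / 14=2487874 / 54621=45.55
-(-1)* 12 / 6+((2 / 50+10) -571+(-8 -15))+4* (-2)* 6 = -15749 / 25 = -629.96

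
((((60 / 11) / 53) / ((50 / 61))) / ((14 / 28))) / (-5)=-732 / 14575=-0.05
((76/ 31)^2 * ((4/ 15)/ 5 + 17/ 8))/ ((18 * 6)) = 471827/ 3892050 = 0.12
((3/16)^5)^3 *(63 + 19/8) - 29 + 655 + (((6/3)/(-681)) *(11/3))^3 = 49234457744201819135261847457099/78649293677872671876402118656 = 626.00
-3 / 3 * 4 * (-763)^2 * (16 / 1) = -37258816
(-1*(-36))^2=1296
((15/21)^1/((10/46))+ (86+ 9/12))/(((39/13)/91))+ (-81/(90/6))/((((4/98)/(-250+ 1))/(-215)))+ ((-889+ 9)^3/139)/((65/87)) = -295812976751/21684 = -13641993.02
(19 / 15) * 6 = 7.60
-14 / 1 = -14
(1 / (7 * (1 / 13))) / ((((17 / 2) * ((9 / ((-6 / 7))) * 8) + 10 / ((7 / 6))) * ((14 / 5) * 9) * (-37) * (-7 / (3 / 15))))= -13 / 161146692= -0.00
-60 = -60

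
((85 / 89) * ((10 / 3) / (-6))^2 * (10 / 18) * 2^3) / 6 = 42500 / 194643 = 0.22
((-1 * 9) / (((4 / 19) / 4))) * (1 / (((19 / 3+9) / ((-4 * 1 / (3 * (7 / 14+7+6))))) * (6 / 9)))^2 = -76 / 4761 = -0.02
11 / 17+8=147 / 17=8.65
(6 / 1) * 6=36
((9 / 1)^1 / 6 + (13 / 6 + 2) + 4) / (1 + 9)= 29 / 30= 0.97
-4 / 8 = -1 / 2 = -0.50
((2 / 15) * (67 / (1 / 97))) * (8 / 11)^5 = 425918464 / 2415765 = 176.31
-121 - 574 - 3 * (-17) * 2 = -593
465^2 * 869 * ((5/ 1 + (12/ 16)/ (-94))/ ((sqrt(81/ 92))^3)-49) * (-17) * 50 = 7826015216250-766115426078750 * sqrt(23)/ 3807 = 6860908699075.16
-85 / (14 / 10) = -425 / 7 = -60.71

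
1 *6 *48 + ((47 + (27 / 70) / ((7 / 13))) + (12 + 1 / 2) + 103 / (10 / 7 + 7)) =5210112 / 14455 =360.44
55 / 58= 0.95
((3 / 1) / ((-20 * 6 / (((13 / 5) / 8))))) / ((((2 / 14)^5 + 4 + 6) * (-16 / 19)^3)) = 1498629769 / 1101470105600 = 0.00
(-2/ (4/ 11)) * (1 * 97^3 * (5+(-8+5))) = -10039403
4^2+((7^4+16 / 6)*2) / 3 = 1618.44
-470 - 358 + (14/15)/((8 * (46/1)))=-2285273/2760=-828.00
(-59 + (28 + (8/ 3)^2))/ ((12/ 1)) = -1.99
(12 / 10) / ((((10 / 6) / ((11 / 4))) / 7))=693 / 50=13.86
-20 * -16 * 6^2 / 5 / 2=1152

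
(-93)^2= 8649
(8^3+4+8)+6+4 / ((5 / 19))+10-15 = 2701 / 5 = 540.20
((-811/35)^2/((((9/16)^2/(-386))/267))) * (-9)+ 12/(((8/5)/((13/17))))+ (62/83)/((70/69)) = 16323601960069193/10370850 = 1573988820.60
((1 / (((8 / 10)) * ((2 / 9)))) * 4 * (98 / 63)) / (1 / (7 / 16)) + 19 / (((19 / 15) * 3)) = 325 / 16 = 20.31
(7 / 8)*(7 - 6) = 7 / 8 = 0.88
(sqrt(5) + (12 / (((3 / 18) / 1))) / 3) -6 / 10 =sqrt(5) + 117 / 5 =25.64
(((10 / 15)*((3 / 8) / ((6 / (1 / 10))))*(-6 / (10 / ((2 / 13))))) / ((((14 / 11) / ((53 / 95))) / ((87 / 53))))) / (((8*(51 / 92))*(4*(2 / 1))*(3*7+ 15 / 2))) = -7337 / 26806416000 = -0.00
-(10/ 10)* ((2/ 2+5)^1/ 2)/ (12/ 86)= -43/ 2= -21.50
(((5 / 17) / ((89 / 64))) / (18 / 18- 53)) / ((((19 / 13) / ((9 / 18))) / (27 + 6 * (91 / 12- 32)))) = 4780 / 28747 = 0.17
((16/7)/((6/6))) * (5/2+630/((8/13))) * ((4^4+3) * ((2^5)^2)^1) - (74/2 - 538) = 622121461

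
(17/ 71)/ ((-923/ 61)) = -0.02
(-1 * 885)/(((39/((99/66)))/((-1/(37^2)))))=885/35594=0.02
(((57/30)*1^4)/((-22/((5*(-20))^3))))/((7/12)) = 11400000/77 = 148051.95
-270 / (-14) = 135 / 7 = 19.29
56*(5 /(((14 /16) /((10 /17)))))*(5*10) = 160000 /17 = 9411.76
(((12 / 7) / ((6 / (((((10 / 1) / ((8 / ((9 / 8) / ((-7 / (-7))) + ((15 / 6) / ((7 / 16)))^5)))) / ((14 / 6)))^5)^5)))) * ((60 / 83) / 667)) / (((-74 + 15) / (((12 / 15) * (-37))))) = 192467605200941839560126185160434253424483867041370345442280173547587227360018122063245872114252271793739505746337335590380534613185900322240362101097747291205394221984777094561131116063360219872450904179252670776080400311139473854582649171352386474609375 / 176790718059868860236963348294508346633110905067087153503741131126517885787745753085092616377295548744087744152218059391508857749460459956574466625369460986213214225170432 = 1088674831535918747880206000000000000000000000000000000000000000000000000000000000000.00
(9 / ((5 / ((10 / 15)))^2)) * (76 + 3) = 12.64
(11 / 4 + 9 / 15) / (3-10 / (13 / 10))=-871 / 1220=-0.71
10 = 10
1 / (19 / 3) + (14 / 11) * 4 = 1097 / 209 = 5.25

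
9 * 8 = 72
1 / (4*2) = 1 / 8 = 0.12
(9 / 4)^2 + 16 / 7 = 823 / 112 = 7.35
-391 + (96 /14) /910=-1245311 /3185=-390.99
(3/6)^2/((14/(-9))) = -9/56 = -0.16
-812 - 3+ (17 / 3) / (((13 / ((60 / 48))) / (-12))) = -10680 / 13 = -821.54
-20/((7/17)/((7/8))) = -85/2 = -42.50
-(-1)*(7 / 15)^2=0.22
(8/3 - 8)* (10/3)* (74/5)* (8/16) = -1184/9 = -131.56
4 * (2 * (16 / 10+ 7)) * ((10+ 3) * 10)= 8944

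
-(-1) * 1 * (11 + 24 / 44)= 127 / 11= 11.55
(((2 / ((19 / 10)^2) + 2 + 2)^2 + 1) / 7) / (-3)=-2833057 / 2736741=-1.04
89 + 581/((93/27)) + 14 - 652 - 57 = -437.32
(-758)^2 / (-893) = -574564 / 893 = -643.41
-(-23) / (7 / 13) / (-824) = -299 / 5768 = -0.05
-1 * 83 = -83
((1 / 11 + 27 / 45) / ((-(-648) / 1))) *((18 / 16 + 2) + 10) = 133 / 9504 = 0.01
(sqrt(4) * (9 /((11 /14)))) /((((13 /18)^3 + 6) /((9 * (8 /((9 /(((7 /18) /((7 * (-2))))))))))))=-0.80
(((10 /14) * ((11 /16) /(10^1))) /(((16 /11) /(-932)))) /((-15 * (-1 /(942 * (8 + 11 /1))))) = -84099719 /2240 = -37544.52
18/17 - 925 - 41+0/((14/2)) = -16404/17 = -964.94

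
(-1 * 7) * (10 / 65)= -14 / 13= -1.08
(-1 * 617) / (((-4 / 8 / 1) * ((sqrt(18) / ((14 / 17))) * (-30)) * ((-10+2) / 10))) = 4319 * sqrt(2) / 612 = 9.98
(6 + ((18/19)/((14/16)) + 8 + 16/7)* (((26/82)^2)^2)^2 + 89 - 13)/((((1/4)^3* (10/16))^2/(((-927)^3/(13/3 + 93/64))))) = -498798123702730162097265297063936/4213844666537879725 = -118371265002643.23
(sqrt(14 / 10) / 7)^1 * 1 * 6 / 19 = 6 * sqrt(35) / 665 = 0.05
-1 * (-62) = 62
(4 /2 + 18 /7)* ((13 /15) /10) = 208 /525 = 0.40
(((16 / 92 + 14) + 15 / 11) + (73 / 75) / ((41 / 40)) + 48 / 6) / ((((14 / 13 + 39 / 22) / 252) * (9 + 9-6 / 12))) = 2377488048 / 19213625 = 123.74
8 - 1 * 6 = 2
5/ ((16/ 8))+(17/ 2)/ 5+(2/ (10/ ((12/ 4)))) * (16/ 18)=71/ 15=4.73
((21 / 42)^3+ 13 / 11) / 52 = 115 / 4576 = 0.03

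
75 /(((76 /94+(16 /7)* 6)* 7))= 3525 /4778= 0.74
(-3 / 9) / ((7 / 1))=-1 / 21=-0.05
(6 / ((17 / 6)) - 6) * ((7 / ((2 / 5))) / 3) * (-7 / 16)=2695 / 272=9.91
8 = 8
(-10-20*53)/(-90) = 107/9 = 11.89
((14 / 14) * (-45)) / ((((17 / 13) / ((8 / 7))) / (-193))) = 903240 / 119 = 7590.25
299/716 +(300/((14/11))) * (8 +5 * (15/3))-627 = 35845769/5012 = 7151.99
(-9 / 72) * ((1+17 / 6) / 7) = -23 / 336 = -0.07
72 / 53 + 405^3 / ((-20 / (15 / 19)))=-10562384403 / 4028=-2622240.42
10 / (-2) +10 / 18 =-40 / 9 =-4.44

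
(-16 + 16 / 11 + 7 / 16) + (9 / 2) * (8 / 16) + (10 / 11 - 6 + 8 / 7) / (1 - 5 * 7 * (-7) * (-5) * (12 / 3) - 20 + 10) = -71710717 / 6047888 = -11.86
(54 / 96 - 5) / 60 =-71 / 960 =-0.07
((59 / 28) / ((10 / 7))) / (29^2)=59 / 33640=0.00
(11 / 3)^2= 121 / 9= 13.44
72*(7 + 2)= 648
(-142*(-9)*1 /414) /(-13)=-71 /299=-0.24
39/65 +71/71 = 8/5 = 1.60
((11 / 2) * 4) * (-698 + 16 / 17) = -260700 / 17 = -15335.29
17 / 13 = 1.31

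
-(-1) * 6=6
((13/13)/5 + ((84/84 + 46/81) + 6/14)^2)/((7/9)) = 5.38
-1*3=-3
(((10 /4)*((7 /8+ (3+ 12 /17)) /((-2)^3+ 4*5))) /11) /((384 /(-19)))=-59185 /13787136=-0.00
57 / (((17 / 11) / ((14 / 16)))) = 4389 / 136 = 32.27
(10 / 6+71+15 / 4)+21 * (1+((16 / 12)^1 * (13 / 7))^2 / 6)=29957 / 252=118.88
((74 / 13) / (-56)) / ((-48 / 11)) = 407 / 17472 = 0.02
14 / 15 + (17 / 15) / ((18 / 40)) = 466 / 135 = 3.45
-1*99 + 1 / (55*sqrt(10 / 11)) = -99 + sqrt(110) / 550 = -98.98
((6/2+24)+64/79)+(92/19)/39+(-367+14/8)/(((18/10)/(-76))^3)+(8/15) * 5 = 130359980757269/4741659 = 27492483.28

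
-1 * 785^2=-616225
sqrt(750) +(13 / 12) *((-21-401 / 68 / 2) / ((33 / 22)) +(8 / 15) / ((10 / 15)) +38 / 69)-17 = -5.45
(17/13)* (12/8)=51/26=1.96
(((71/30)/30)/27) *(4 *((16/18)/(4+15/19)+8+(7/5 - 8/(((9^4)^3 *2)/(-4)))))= 87457852031594347/780670542525544125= 0.11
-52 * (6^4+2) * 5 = -337480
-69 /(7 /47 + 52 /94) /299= -47 /143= -0.33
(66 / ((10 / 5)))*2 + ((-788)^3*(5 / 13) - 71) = -2446519425 / 13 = -188193801.92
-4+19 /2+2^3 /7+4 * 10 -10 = 36.64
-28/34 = -14/17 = -0.82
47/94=1/2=0.50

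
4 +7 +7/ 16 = 183/ 16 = 11.44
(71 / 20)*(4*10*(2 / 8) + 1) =39.05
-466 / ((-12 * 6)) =233 / 36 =6.47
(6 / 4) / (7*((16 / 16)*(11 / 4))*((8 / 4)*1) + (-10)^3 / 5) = -3 / 323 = -0.01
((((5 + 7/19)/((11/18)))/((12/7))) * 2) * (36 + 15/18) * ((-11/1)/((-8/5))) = 394485/152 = 2595.30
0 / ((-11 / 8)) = 0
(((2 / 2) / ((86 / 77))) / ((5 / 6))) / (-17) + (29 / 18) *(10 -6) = 209911 / 32895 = 6.38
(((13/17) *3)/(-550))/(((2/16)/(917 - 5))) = -142272/4675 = -30.43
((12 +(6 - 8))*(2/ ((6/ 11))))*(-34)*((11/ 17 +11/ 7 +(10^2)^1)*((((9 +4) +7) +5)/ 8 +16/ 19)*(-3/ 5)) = 40341906/ 133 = 303322.60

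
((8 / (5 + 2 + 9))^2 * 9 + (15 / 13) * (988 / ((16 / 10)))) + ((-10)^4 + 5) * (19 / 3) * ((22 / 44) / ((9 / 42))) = 1782797 / 12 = 148566.42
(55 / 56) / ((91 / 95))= 5225 / 5096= 1.03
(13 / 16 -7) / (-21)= 0.29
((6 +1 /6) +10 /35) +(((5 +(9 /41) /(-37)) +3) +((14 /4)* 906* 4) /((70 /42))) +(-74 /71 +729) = 188927651093 /22618470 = 8352.80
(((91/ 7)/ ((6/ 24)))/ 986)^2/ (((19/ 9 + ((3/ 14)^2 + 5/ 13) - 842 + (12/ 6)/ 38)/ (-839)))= 247117892112/ 88891717780661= 0.00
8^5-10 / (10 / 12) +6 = 32762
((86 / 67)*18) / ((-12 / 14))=-1806 / 67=-26.96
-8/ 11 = -0.73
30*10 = 300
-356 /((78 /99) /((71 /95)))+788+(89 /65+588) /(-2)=384381 /2470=155.62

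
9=9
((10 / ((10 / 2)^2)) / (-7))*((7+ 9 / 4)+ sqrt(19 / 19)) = -0.59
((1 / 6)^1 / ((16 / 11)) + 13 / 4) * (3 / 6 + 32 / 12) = 6137 / 576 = 10.65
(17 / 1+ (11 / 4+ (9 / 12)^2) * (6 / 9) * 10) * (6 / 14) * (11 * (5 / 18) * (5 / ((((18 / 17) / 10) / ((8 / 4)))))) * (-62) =-48549875 / 162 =-299690.59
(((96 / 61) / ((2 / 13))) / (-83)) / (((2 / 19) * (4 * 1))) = -1482 / 5063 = -0.29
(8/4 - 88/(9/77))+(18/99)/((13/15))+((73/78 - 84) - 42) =-2254163/2574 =-875.74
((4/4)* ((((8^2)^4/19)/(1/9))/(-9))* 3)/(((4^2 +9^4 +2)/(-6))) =33554432/13889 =2415.90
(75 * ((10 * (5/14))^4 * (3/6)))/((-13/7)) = -29296875/8918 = -3285.14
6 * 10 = 60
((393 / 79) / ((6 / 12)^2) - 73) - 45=-7750 / 79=-98.10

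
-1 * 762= -762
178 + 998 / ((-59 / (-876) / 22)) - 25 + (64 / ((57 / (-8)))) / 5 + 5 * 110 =5493325697 / 16815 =326691.98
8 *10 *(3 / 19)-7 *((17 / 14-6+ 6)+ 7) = -1705 / 38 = -44.87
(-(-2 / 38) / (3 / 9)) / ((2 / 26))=39 / 19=2.05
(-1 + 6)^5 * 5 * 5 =78125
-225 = -225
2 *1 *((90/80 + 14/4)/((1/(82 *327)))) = 248029.50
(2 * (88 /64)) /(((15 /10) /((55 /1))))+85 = 185.83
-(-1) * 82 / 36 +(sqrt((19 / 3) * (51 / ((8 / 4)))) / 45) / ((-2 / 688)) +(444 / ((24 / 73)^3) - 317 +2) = 4677791 / 384 - 172 * sqrt(646) / 45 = 12084.60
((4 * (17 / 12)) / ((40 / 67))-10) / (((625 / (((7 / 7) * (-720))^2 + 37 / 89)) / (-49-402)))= 1269292531507 / 6675000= 190156.18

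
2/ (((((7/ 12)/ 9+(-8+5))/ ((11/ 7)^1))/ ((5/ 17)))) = -11880/ 37723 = -0.31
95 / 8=11.88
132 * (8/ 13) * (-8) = -8448/ 13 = -649.85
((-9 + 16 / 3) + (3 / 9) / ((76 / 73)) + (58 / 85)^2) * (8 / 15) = -9491366 / 6177375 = -1.54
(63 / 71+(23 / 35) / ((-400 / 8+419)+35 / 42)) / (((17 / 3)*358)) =14708079 / 33559512490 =0.00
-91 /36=-2.53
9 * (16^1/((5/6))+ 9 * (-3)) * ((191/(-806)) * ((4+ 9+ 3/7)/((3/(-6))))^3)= -17133286752/53165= -322266.28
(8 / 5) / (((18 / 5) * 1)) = 4 / 9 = 0.44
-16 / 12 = -4 / 3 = -1.33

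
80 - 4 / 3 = 236 / 3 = 78.67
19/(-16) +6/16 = -13/16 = -0.81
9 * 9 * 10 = 810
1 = 1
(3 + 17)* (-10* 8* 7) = -11200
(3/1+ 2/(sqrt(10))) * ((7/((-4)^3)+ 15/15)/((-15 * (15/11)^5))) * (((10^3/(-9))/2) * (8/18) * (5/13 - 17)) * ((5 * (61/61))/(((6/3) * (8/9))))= -3059969/70200 - 3059969 * sqrt(10)/1053000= -52.78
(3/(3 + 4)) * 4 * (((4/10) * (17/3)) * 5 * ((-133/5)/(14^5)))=-323/336140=-0.00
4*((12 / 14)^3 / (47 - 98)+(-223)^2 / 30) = 579935278 / 87465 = 6630.48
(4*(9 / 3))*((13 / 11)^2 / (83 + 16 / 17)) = 34476 / 172667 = 0.20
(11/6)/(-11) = -1/6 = -0.17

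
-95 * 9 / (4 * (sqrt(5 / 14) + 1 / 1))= -665 / 2 + 95 * sqrt(70) / 4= -133.79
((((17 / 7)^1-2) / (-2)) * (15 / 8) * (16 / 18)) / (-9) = 5 / 126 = 0.04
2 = 2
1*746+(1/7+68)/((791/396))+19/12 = 51939131/66444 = 781.70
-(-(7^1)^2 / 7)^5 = 16807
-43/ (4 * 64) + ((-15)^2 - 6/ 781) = 44950481/ 199936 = 224.82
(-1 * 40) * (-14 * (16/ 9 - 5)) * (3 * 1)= -16240/ 3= -5413.33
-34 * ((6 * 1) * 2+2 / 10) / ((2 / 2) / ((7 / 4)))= -7259 / 10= -725.90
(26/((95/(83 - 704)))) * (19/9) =-1794/5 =-358.80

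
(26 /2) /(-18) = -13 /18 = -0.72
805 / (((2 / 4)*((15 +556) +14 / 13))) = 20930 / 7437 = 2.81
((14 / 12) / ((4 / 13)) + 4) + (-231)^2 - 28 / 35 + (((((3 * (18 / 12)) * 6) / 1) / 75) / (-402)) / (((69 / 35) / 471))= 1973753891 / 36984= 53367.78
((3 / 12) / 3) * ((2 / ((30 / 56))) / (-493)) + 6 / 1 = 133096 / 22185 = 6.00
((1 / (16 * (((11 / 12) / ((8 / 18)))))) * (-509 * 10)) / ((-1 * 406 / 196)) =74.46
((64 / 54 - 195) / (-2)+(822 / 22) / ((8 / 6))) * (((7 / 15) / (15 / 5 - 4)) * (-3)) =1038919 / 5940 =174.90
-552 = -552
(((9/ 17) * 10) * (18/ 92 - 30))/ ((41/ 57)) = -219.36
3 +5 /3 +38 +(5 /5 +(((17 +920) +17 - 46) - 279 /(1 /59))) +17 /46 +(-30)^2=-2016037 /138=-14608.96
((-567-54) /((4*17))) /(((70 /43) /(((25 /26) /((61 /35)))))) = -667575 /215696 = -3.09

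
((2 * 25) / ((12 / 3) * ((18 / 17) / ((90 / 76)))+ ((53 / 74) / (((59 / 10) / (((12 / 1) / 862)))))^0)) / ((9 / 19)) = 80750 / 3501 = 23.06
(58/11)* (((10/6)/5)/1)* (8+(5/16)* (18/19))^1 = 36569/2508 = 14.58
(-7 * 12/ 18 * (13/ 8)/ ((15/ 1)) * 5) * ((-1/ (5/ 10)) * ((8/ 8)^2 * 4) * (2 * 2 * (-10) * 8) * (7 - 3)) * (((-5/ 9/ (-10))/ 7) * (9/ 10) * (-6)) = 3328/ 3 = 1109.33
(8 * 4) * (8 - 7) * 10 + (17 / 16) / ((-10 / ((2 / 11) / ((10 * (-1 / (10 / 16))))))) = 4505617 / 14080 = 320.00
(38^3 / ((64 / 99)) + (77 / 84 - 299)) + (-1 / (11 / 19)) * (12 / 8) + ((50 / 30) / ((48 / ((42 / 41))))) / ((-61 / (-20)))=18614924725 / 220088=84579.46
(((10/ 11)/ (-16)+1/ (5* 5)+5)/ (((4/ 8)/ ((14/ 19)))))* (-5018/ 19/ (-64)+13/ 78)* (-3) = -31629409/ 334400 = -94.59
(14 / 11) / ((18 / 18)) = 14 / 11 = 1.27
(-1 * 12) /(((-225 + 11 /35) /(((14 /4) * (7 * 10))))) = 25725 /1966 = 13.08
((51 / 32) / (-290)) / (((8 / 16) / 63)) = -3213 / 4640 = -0.69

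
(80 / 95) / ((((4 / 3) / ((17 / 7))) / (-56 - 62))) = -24072 / 133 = -180.99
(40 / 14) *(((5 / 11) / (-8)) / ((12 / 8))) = -25 / 231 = -0.11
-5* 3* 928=-13920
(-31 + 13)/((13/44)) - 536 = -7760/13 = -596.92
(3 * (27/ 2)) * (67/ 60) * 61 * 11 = 1213839/ 40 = 30345.98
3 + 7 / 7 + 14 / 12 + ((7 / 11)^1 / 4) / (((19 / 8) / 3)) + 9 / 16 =59491 / 10032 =5.93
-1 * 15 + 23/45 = -652/45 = -14.49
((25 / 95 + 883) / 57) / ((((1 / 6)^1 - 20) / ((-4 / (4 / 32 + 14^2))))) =358016 / 22467557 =0.02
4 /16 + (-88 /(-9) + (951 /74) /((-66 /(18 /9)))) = 141221 /14652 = 9.64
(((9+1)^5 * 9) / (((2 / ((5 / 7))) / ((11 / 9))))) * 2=5500000 / 7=785714.29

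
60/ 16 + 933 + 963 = 7599/ 4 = 1899.75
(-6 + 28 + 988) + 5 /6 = 6065 /6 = 1010.83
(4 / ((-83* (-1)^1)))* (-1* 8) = -32 / 83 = -0.39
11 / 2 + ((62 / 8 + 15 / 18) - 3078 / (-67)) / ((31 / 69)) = 1053945 / 8308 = 126.86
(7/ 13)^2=49/ 169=0.29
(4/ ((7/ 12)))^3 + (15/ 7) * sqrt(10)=15 * sqrt(10)/ 7 + 110592/ 343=329.20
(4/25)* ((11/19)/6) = 22/1425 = 0.02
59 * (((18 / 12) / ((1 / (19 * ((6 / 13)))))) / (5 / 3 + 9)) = 30267 / 416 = 72.76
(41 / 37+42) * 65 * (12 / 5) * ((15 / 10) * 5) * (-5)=-9330750 / 37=-252182.43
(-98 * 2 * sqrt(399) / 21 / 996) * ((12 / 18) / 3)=-14 * sqrt(399) / 6723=-0.04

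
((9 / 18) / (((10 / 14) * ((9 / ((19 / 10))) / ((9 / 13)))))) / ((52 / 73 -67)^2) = 708757 / 30440697300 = 0.00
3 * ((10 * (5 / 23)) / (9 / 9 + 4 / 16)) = 120 / 23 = 5.22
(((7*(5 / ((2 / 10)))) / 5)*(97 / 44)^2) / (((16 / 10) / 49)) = 80682175 / 15488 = 5209.33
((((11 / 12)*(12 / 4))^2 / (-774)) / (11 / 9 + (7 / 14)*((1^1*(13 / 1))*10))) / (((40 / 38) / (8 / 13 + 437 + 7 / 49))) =-22895741 / 373143680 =-0.06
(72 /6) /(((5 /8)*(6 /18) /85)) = 4896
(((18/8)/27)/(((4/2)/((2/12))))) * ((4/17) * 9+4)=13/306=0.04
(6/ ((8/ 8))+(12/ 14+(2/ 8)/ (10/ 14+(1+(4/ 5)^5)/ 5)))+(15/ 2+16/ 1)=91858425/ 3000704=30.61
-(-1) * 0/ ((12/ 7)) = 0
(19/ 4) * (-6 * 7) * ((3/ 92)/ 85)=-1197/ 15640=-0.08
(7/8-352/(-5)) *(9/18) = 2851/80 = 35.64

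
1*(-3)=-3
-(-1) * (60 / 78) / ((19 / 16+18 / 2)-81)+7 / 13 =7771 / 14729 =0.53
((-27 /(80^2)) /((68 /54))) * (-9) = 6561 /217600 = 0.03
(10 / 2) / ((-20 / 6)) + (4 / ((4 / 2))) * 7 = 25 / 2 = 12.50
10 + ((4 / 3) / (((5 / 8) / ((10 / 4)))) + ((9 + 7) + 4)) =35.33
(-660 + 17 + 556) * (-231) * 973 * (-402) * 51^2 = -20446099882362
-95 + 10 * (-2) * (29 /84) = -2140 /21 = -101.90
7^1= 7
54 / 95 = 0.57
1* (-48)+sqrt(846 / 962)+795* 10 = 3* sqrt(22607) / 481+7902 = 7902.94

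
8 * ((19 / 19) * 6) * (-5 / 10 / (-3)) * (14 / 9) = 112 / 9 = 12.44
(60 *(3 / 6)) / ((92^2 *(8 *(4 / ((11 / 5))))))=33 / 135424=0.00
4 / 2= 2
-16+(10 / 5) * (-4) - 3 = -27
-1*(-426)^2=-181476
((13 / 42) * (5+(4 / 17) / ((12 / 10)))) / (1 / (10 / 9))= 1.79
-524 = -524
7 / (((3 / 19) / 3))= 133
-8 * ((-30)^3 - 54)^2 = -5855351328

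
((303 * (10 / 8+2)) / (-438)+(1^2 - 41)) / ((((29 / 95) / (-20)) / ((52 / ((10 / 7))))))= 213298085 / 2117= 100754.88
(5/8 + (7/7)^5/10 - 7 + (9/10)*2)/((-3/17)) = 3043/120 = 25.36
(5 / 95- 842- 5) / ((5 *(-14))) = 8046 / 665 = 12.10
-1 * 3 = -3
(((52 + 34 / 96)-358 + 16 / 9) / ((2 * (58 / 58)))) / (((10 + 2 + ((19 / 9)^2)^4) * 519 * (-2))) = 69762791511 / 193761369528896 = 0.00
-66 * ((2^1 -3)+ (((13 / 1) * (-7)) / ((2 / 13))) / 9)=13211 / 3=4403.67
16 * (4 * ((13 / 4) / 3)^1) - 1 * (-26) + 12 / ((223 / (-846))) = 33322 / 669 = 49.81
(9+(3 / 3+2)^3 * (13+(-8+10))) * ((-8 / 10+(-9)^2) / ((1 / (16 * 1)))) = 2656224 / 5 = 531244.80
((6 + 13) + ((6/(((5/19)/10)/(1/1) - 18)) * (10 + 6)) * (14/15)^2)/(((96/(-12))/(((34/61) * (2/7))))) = -12493963/43746150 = -0.29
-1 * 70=-70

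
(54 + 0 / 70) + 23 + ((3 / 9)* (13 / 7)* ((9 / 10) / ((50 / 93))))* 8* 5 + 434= 96679 / 175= 552.45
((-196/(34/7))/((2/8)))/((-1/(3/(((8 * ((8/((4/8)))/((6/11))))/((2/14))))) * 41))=441/61336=0.01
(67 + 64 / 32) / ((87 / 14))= 322 / 29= 11.10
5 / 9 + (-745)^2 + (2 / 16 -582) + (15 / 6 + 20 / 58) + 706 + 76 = 555228.53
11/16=0.69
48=48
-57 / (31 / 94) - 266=-13604 / 31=-438.84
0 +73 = 73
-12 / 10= -1.20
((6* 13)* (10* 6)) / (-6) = -780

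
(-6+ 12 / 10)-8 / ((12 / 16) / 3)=-184 / 5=-36.80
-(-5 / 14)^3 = 125 / 2744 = 0.05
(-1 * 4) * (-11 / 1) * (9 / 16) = 99 / 4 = 24.75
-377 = -377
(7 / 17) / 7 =1 / 17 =0.06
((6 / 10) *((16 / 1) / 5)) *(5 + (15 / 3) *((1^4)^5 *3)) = 192 / 5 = 38.40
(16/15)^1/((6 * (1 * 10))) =0.02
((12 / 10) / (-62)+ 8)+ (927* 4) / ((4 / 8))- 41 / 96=110462477 / 14880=7423.55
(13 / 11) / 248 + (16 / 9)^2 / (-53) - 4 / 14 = -27920521 / 81979128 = -0.34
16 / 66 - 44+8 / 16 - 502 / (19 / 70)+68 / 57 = -790663 / 418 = -1891.54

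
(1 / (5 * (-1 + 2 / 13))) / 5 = -13 / 275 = -0.05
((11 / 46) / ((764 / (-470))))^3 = -17273551625 / 5425797533248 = -0.00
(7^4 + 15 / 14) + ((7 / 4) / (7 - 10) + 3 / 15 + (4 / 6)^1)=1008989 / 420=2402.35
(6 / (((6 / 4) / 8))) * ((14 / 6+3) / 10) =256 / 15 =17.07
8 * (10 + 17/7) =696/7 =99.43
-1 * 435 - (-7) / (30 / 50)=-1270 / 3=-423.33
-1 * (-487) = 487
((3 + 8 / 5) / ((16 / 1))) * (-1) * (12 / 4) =-69 / 80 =-0.86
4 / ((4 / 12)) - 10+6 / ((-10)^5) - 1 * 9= -350003 / 50000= -7.00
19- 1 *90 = -71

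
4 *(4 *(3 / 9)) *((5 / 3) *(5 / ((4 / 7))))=700 / 9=77.78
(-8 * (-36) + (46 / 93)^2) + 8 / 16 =4994705 / 17298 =288.74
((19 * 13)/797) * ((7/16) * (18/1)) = 15561/6376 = 2.44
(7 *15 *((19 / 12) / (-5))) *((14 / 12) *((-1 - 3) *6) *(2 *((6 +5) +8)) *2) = 70756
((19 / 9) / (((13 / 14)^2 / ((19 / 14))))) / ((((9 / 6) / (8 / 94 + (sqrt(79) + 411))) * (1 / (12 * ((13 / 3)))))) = 40432 * sqrt(79) / 351 + 781186672 / 16497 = 48377.10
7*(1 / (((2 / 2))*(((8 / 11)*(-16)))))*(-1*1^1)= 77 / 128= 0.60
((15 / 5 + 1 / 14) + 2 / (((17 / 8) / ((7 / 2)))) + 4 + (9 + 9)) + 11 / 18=31034 / 1071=28.98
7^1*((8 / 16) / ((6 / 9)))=21 / 4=5.25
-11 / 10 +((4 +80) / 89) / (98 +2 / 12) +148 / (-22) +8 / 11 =-3716851 / 524210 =-7.09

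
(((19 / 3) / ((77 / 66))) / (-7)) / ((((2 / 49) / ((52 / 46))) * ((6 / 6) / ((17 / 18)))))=-4199 / 207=-20.29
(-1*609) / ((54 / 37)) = -7511 / 18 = -417.28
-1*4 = -4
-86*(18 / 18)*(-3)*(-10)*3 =-7740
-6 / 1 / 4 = -3 / 2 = -1.50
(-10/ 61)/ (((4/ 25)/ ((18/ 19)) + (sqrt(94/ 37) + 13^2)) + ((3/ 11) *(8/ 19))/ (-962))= -865501752509286750/ 893057498269500500119 + 138275754581250 *sqrt(3478)/ 893057498269500500119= -0.00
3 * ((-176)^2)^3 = 89165584662528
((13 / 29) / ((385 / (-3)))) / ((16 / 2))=-0.00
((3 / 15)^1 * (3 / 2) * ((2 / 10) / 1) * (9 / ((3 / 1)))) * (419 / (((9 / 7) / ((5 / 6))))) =2933 / 60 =48.88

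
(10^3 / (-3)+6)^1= -982 / 3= -327.33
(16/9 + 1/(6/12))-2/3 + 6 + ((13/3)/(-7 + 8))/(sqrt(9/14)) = 13*sqrt(14)/9 + 82/9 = 14.52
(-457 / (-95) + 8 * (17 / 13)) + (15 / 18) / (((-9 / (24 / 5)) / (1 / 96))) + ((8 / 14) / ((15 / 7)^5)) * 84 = 16.33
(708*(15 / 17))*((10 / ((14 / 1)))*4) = 212400 / 119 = 1784.87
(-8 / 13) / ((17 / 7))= -0.25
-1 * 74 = -74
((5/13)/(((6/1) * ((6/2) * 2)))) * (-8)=-0.09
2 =2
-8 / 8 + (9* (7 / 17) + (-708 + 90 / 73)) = -873740 / 1241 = -704.06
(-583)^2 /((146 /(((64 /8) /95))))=1359556 /6935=196.04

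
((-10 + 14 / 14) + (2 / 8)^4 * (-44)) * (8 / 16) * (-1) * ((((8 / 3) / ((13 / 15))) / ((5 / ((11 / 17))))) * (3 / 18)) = 6457 / 21216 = 0.30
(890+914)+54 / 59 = 1804.92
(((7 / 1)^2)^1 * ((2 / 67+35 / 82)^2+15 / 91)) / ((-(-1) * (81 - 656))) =-7179290377 / 225625669100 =-0.03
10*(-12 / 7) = -120 / 7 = -17.14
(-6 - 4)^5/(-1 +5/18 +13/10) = -2250000/13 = -173076.92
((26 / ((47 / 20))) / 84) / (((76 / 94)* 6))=65 / 2394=0.03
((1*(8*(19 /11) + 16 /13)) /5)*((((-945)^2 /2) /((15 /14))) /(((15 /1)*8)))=7473627 /715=10452.63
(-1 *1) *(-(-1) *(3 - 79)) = 76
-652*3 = -1956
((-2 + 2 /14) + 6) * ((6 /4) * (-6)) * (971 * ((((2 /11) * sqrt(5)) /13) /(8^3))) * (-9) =2280879 * sqrt(5) /256256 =19.90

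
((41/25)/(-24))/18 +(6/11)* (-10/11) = -652961/1306800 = -0.50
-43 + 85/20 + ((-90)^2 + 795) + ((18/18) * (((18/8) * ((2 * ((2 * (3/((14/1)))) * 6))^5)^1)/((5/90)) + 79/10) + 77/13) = 675469456013/4369820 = 154576.04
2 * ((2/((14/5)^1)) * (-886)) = -8860/7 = -1265.71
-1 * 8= -8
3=3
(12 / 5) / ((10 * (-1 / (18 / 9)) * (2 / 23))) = -138 / 25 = -5.52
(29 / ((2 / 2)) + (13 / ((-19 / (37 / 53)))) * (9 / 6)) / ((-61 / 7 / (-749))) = 298657009 / 122854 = 2430.99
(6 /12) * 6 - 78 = -75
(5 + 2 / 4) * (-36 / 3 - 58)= -385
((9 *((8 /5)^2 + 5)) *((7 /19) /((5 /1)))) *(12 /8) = 7.52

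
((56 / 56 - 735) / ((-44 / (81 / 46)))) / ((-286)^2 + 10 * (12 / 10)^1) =29727 / 82789696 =0.00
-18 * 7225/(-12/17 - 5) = 2210850/97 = 22792.27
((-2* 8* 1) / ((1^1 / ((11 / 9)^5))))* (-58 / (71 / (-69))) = -3437472544 / 1397493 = -2459.74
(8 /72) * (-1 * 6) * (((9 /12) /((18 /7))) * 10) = -35 /18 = -1.94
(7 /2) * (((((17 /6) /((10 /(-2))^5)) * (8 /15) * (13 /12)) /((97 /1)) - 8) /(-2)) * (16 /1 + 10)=29791145111 /81843750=364.00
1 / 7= 0.14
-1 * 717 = -717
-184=-184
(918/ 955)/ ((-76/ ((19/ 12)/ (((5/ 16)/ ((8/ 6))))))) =-408/ 4775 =-0.09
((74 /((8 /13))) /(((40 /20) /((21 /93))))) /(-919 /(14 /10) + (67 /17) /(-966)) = -3949491 /190958884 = -0.02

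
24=24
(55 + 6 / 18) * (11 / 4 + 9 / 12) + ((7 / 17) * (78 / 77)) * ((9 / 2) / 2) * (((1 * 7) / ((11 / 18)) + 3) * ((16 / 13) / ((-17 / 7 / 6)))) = 15989645 / 104907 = 152.42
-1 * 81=-81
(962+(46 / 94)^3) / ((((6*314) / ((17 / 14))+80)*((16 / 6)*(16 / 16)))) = 5094384543 / 23037077824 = 0.22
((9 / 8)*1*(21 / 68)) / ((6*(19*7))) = 9 / 20672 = 0.00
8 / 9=0.89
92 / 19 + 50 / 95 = 102 / 19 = 5.37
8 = 8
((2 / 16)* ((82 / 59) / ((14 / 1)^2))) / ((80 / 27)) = 1107 / 3700480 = 0.00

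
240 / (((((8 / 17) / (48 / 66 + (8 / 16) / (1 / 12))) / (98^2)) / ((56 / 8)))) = 2537184720 / 11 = 230653156.36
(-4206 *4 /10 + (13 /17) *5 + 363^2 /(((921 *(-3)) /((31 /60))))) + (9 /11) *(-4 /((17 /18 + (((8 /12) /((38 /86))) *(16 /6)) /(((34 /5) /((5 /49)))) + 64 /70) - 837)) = -6978623546381105567 /4097329514586660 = -1703.21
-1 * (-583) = 583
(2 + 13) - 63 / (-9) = 22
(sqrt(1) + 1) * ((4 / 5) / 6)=4 / 15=0.27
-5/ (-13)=5/ 13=0.38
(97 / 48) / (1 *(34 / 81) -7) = -2619 / 8528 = -0.31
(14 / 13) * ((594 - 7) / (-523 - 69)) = -4109 / 3848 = -1.07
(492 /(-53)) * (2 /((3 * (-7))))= 328 /371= 0.88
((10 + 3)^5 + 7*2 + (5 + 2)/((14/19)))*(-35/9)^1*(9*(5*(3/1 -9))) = 389882325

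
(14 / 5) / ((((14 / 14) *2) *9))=7 / 45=0.16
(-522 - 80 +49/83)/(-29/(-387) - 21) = 19317879/672134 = 28.74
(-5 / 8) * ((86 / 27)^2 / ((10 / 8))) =-3698 / 729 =-5.07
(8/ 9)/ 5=8/ 45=0.18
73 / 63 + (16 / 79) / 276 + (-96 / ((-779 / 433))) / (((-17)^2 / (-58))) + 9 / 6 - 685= -35721122265565 / 51541941402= -693.05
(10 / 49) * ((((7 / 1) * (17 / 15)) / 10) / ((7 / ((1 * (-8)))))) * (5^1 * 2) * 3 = -5.55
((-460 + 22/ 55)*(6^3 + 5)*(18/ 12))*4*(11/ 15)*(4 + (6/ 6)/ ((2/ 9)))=-94969446/ 25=-3798777.84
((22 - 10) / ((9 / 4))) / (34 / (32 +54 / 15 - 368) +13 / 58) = 257056 / 5873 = 43.77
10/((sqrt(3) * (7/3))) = 10 * sqrt(3)/7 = 2.47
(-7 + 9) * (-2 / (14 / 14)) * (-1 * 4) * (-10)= -160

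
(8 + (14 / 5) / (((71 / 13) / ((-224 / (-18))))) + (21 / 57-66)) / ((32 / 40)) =-3111229 / 48564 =-64.06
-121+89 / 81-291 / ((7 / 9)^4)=-177967843 / 194481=-915.09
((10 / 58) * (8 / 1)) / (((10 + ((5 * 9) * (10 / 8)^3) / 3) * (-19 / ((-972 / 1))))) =497664 / 277153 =1.80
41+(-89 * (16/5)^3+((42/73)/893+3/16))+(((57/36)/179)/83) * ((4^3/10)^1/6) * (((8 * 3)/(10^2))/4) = -16707800922955439/5811077838000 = -2875.16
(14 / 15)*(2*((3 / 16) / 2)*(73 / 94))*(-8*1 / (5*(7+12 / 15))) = -511 / 18330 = -0.03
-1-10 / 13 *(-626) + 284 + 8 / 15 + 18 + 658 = 281009 / 195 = 1441.07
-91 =-91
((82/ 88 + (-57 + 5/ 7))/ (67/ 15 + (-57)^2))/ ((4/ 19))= -4858965/ 60124064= -0.08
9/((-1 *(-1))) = 9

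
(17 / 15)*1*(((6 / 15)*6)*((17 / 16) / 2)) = 289 / 200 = 1.44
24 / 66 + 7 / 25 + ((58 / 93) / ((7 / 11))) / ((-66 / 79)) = -284344 / 537075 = -0.53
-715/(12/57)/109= -13585/436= -31.16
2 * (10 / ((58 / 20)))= 200 / 29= 6.90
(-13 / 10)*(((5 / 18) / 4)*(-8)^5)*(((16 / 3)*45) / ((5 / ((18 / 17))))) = 2555904 / 17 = 150347.29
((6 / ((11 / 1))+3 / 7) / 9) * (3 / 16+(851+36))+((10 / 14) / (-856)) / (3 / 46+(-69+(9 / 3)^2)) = 11631976145 / 121146256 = 96.02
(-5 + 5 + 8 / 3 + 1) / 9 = 11 / 27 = 0.41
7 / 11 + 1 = 18 / 11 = 1.64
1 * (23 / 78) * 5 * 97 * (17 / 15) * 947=35916869 / 234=153490.89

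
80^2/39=6400/39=164.10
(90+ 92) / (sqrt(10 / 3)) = 91 * sqrt(30) / 5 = 99.69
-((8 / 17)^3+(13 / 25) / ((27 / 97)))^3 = -279840864763061501957 / 36471330829538296875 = -7.67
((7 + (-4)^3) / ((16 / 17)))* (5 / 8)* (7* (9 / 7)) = -43605 / 128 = -340.66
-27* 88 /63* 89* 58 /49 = -1362768 /343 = -3973.08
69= 69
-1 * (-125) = 125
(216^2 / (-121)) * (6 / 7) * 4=-1119744 / 847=-1322.01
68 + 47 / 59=4059 / 59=68.80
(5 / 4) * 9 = 45 / 4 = 11.25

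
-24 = -24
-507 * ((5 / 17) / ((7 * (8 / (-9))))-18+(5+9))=1953471 / 952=2051.97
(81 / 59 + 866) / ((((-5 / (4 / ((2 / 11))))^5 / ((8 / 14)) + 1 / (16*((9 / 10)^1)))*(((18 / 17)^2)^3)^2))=960369434354003594230585 / 150336884775805234272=6388.12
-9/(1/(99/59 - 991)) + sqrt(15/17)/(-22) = 525330/59 - sqrt(255)/374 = 8903.86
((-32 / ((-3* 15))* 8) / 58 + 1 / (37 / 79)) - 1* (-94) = 4646621 / 48285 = 96.23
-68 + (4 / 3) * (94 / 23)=-62.55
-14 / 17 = -0.82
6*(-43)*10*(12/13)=-30960/13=-2381.54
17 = 17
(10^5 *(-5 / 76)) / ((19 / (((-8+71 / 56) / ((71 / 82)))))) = 483031250 / 179417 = 2692.23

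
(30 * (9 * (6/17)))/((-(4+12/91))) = -36855/1598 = -23.06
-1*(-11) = 11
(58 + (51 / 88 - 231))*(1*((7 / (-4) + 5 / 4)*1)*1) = 15173 / 176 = 86.21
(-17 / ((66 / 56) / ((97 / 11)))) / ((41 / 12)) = -184688 / 4961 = -37.23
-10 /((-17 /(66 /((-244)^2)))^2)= -5445 /128046337568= -0.00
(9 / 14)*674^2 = 2044242 / 7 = 292034.57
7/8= 0.88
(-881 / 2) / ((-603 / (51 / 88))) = 14977 / 35376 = 0.42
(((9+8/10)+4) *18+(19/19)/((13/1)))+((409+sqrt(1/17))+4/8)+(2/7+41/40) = sqrt(17)/17+2399807/3640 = 659.53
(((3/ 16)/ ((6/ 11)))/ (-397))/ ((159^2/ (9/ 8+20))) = -1859/ 2569358592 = -0.00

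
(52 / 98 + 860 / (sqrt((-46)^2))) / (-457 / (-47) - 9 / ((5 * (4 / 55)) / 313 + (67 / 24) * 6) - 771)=-6526136167 / 258589029762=-0.03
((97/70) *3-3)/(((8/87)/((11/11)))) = 7047/560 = 12.58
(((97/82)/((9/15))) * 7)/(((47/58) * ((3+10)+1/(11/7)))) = 216601/173430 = 1.25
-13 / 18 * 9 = -13 / 2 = -6.50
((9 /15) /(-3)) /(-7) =1 /35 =0.03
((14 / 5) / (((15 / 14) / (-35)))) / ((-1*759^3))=1372 / 6558682185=0.00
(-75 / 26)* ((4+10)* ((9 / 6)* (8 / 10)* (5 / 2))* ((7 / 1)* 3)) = -33075 / 13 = -2544.23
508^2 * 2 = 516128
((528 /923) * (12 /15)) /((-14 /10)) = -2112 /6461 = -0.33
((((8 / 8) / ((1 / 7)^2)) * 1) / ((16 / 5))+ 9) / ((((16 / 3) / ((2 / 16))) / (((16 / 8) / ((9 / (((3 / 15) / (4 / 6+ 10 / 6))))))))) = 389 / 35840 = 0.01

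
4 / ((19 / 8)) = 32 / 19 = 1.68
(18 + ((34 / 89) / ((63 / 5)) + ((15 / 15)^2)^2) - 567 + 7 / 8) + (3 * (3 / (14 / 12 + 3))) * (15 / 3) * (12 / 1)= -93635707 / 224280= -417.49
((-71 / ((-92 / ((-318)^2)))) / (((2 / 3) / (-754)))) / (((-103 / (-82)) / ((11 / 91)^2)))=-1549426832514 / 1509053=-1026754.42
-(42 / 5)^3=-74088 / 125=-592.70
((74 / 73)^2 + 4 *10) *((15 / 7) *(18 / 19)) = 59031720 / 708757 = 83.29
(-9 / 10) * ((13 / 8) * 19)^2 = -857.94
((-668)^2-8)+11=446227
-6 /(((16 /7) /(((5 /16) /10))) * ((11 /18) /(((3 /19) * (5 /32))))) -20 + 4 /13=-219189239 /11128832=-19.70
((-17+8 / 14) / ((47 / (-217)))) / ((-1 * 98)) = -3565 / 4606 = -0.77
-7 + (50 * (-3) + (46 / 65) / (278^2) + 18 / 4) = -191519401 / 1255865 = -152.50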